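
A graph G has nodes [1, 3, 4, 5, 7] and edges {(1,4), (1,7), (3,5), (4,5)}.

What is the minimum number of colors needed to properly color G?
χ(G) = 2

Clique number ω(G) = 2 (lower bound: χ ≥ ω).
The graph is bipartite (no odd cycle), so 2 colors suffice: χ(G) = 2.
A valid 2-coloring: color 1: [1, 5]; color 2: [3, 4, 7].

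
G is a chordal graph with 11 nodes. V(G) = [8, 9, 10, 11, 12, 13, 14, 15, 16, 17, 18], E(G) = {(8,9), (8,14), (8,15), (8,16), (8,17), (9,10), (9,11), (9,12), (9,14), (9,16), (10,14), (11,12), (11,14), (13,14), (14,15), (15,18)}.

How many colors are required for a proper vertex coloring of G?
χ(G) = 3

Clique number ω(G) = 3 (lower bound: χ ≥ ω).
The clique on [8, 9, 16] has size 3, forcing χ ≥ 3, and the coloring below uses 3 colors, so χ(G) = 3.
A valid 3-coloring: color 1: [9, 13, 15, 17]; color 2: [12, 14, 16, 18]; color 3: [8, 10, 11].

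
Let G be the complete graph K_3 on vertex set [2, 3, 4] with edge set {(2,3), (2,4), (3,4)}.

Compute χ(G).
χ(G) = 3

Clique number ω(G) = 3 (lower bound: χ ≥ ω).
The clique on [2, 3, 4] has size 3, forcing χ ≥ 3, and the coloring below uses 3 colors, so χ(G) = 3.
A valid 3-coloring: color 1: [3]; color 2: [4]; color 3: [2].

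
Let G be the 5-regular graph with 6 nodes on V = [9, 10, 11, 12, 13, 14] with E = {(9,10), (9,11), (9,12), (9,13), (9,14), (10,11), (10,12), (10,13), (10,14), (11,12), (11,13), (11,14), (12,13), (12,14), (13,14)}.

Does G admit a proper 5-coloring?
No, G is not 5-colorable

The clique on vertices [9, 10, 11, 12, 13, 14] has size 6 > 5, so it alone needs 6 colors.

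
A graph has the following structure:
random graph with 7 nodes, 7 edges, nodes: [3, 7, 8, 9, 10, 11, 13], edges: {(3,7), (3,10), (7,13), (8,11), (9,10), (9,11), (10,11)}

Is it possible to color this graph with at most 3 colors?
A valid 3-coloring: color 1: [7, 8, 10]; color 2: [3, 11, 13]; color 3: [9].
(χ(G) = 3 ≤ 3.)

Yes, G is 3-colorable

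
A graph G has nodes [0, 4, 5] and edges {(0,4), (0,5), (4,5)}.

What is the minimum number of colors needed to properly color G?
Clique number ω(G) = 3 (lower bound: χ ≥ ω).
The clique on [0, 4, 5] has size 3, forcing χ ≥ 3, and the coloring below uses 3 colors, so χ(G) = 3.
A valid 3-coloring: color 1: [4]; color 2: [0]; color 3: [5].

χ(G) = 3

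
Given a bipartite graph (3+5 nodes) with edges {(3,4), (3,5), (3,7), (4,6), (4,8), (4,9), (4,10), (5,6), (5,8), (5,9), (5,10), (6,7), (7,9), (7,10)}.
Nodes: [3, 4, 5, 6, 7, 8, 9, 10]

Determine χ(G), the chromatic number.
Clique number ω(G) = 2 (lower bound: χ ≥ ω).
The graph is bipartite (no odd cycle), so 2 colors suffice: χ(G) = 2.
A valid 2-coloring: color 1: [4, 5, 7]; color 2: [3, 6, 8, 9, 10].

χ(G) = 2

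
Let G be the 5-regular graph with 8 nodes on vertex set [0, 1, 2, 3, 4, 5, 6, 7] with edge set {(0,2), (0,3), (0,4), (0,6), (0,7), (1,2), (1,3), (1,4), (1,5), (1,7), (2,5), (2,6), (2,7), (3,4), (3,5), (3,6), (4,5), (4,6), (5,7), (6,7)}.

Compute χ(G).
Clique number ω(G) = 4 (lower bound: χ ≥ ω).
The clique on [0, 2, 6, 7] has size 4, forcing χ ≥ 4, and the coloring below uses 4 colors, so χ(G) = 4.
A valid 4-coloring: color 1: [2, 3]; color 2: [4, 7]; color 3: [0, 5]; color 4: [1, 6].

χ(G) = 4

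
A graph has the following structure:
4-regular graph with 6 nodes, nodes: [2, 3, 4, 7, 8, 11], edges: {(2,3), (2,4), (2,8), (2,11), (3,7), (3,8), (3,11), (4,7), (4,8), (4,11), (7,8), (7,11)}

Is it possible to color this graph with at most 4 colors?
A valid 4-coloring: color 1: [8, 11]; color 2: [2, 7]; color 3: [3, 4].
(χ(G) = 3 ≤ 4.)

Yes, G is 4-colorable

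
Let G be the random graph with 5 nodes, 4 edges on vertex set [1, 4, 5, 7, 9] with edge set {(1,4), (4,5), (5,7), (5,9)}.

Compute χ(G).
χ(G) = 2

Clique number ω(G) = 2 (lower bound: χ ≥ ω).
The graph is bipartite (no odd cycle), so 2 colors suffice: χ(G) = 2.
A valid 2-coloring: color 1: [1, 5]; color 2: [4, 7, 9].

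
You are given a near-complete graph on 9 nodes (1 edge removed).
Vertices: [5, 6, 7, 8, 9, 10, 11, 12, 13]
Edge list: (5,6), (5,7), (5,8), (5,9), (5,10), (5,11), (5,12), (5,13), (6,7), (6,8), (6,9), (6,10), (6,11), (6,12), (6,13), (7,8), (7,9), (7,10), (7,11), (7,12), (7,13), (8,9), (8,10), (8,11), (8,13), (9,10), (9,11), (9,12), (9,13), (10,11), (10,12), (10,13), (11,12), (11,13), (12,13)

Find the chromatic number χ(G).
χ(G) = 8

Clique number ω(G) = 8 (lower bound: χ ≥ ω).
The clique on [5, 6, 7, 8, 9, 10, 11, 13] has size 8, forcing χ ≥ 8, and the coloring below uses 8 colors, so χ(G) = 8.
A valid 8-coloring: color 1: [5]; color 2: [6]; color 3: [7]; color 4: [13]; color 5: [11]; color 6: [9]; color 7: [10]; color 8: [8, 12].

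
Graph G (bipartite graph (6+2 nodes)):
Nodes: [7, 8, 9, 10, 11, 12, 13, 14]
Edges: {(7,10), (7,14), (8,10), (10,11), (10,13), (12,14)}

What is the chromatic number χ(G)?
Clique number ω(G) = 2 (lower bound: χ ≥ ω).
The graph is bipartite (no odd cycle), so 2 colors suffice: χ(G) = 2.
A valid 2-coloring: color 1: [9, 10, 14]; color 2: [7, 8, 11, 12, 13].

χ(G) = 2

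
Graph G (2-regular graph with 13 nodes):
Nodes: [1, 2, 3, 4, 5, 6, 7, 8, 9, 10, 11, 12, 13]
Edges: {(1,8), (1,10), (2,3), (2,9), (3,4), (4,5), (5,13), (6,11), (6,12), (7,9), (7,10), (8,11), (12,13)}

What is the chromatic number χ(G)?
Clique number ω(G) = 2 (lower bound: χ ≥ ω).
Odd cycle [2, 3, 4, 5, 13, 12, 6, 11, 8, 1, 10, 7, 9] needs 3 colors (χ ≥ 3).
The coloring below uses 3 colors, so χ(G) = 3.
A valid 3-coloring: color 1: [1, 3, 5, 7, 11, 12]; color 2: [2, 4, 6, 8, 10, 13]; color 3: [9].

χ(G) = 3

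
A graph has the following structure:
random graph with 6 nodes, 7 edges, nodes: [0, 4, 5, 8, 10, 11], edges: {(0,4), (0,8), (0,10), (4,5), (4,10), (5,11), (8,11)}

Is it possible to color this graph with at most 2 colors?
The clique on vertices [0, 4, 10] has size 3 > 2, so it alone needs 3 colors.

No, G is not 2-colorable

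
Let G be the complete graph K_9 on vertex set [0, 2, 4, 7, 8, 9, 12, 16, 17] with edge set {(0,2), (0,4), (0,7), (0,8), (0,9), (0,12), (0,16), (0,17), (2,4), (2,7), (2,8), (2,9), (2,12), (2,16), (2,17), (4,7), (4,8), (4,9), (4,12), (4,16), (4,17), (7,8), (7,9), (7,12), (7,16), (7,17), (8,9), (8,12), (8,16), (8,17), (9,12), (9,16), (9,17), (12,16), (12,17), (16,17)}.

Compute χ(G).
Clique number ω(G) = 9 (lower bound: χ ≥ ω).
The clique on [0, 2, 4, 7, 8, 9, 12, 16, 17] has size 9, forcing χ ≥ 9, and the coloring below uses 9 colors, so χ(G) = 9.
A valid 9-coloring: color 1: [2]; color 2: [16]; color 3: [7]; color 4: [9]; color 5: [0]; color 6: [4]; color 7: [17]; color 8: [8]; color 9: [12].

χ(G) = 9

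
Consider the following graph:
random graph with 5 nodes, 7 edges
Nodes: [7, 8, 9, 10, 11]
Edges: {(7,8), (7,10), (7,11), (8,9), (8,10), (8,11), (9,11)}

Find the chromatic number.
χ(G) = 3

Clique number ω(G) = 3 (lower bound: χ ≥ ω).
The clique on [7, 8, 10] has size 3, forcing χ ≥ 3, and the coloring below uses 3 colors, so χ(G) = 3.
A valid 3-coloring: color 1: [8]; color 2: [10, 11]; color 3: [7, 9].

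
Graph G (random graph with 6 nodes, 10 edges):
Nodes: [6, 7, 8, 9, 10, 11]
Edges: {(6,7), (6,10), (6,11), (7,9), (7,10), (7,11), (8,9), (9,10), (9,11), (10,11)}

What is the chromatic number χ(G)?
χ(G) = 4

Clique number ω(G) = 4 (lower bound: χ ≥ ω).
The clique on [7, 9, 10, 11] has size 4, forcing χ ≥ 4, and the coloring below uses 4 colors, so χ(G) = 4.
A valid 4-coloring: color 1: [7, 8]; color 2: [10]; color 3: [11]; color 4: [6, 9].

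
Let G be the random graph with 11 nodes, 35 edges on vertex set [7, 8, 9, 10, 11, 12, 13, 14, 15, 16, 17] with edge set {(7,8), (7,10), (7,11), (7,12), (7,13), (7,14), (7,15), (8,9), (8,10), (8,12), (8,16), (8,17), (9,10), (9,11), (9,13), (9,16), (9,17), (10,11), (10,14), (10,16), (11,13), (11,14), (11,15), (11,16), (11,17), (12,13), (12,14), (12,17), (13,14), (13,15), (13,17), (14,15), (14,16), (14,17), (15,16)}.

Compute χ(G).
χ(G) = 5

Clique number ω(G) = 5 (lower bound: χ ≥ ω).
The clique on [7, 11, 13, 14, 15] has size 5, forcing χ ≥ 5, and the coloring below uses 5 colors, so χ(G) = 5.
A valid 5-coloring: color 1: [11, 12]; color 2: [8, 14]; color 3: [7, 16, 17]; color 4: [10, 13]; color 5: [9, 15].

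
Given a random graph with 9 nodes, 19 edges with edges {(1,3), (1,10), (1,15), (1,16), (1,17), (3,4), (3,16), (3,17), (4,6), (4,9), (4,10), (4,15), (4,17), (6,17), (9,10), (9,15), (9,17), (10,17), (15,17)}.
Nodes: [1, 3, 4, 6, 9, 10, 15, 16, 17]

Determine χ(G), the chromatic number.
Clique number ω(G) = 4 (lower bound: χ ≥ ω).
The clique on [4, 9, 10, 17] has size 4, forcing χ ≥ 4, and the coloring below uses 4 colors, so χ(G) = 4.
A valid 4-coloring: color 1: [16, 17]; color 2: [1, 4]; color 3: [3, 6, 9]; color 4: [10, 15].

χ(G) = 4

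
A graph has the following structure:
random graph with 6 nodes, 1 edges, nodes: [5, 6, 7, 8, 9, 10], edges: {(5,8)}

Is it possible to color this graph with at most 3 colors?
A valid 3-coloring: color 1: [6, 7, 8, 9, 10]; color 2: [5].
(χ(G) = 2 ≤ 3.)

Yes, G is 3-colorable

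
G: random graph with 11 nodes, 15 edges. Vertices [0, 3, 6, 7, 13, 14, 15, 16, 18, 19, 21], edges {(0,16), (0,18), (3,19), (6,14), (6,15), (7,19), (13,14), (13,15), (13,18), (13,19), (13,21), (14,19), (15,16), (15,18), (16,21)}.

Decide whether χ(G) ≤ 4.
Yes, G is 4-colorable

A valid 4-coloring: color 1: [3, 6, 7, 13, 16]; color 2: [0, 15, 19, 21]; color 3: [14, 18].
(χ(G) = 3 ≤ 4.)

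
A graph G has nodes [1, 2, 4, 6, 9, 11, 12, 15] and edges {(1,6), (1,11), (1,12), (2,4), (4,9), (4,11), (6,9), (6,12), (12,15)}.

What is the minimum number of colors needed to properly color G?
χ(G) = 3

Clique number ω(G) = 3 (lower bound: χ ≥ ω).
The clique on [1, 6, 12] has size 3, forcing χ ≥ 3, and the coloring below uses 3 colors, so χ(G) = 3.
A valid 3-coloring: color 1: [4, 6, 15]; color 2: [2, 9, 11, 12]; color 3: [1].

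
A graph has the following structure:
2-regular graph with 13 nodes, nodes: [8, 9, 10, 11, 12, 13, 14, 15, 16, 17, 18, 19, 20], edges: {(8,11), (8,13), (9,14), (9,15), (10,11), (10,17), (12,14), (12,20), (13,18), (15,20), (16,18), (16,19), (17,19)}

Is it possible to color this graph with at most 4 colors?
Yes, G is 4-colorable

A valid 4-coloring: color 1: [11, 13, 14, 15, 16, 17]; color 2: [8, 9, 10, 12, 18, 19]; color 3: [20].
(χ(G) = 3 ≤ 4.)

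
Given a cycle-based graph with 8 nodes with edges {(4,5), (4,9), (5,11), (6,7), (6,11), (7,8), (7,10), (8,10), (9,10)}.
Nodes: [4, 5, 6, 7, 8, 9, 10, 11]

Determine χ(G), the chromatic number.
χ(G) = 3

Clique number ω(G) = 3 (lower bound: χ ≥ ω).
The clique on [7, 8, 10] has size 3, forcing χ ≥ 3, and the coloring below uses 3 colors, so χ(G) = 3.
A valid 3-coloring: color 1: [4, 7, 11]; color 2: [5, 6, 10]; color 3: [8, 9].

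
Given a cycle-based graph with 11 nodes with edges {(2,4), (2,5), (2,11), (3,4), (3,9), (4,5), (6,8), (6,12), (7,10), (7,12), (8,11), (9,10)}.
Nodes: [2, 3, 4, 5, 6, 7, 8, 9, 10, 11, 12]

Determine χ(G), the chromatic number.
Clique number ω(G) = 3 (lower bound: χ ≥ ω).
The clique on [2, 4, 5] has size 3, forcing χ ≥ 3, and the coloring below uses 3 colors, so χ(G) = 3.
A valid 3-coloring: color 1: [2, 3, 8, 10, 12]; color 2: [4, 6, 7, 9, 11]; color 3: [5].

χ(G) = 3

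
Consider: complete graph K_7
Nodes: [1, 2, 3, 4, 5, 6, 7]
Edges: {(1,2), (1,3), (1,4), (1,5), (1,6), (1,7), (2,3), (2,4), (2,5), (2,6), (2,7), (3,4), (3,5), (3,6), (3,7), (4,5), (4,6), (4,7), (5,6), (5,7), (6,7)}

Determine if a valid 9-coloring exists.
A valid 9-coloring: color 1: [7]; color 2: [1]; color 3: [5]; color 4: [6]; color 5: [4]; color 6: [2]; color 7: [3].
(χ(G) = 7 ≤ 9.)

Yes, G is 9-colorable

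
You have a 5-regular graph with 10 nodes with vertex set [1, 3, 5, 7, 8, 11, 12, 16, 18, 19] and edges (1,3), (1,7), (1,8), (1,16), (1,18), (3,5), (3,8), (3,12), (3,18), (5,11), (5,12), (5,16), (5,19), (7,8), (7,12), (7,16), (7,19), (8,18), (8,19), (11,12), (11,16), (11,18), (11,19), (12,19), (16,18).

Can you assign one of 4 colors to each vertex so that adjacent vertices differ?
A valid 4-coloring: color 1: [5, 7, 18]; color 2: [1, 11]; color 3: [3, 16, 19]; color 4: [8, 12].
(χ(G) = 4 ≤ 4.)

Yes, G is 4-colorable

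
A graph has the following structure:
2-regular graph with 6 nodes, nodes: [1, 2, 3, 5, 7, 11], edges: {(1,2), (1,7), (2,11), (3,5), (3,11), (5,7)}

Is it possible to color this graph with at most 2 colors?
Yes, G is 2-colorable

A valid 2-coloring: color 1: [2, 3, 7]; color 2: [1, 5, 11].
(χ(G) = 2 ≤ 2.)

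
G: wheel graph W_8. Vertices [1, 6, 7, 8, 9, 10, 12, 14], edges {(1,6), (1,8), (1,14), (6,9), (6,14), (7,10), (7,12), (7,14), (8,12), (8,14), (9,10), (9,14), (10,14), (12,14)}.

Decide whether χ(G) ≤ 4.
Yes, G is 4-colorable

A valid 4-coloring: color 1: [14]; color 2: [6, 10, 12]; color 3: [7, 8, 9]; color 4: [1].
(χ(G) = 4 ≤ 4.)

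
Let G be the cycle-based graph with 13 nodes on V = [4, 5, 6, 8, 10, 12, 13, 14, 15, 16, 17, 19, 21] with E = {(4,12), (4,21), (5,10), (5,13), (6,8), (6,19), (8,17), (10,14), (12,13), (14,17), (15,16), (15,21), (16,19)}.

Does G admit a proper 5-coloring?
A valid 5-coloring: color 1: [5, 6, 12, 14, 16, 21]; color 2: [4, 8, 10, 13, 15, 19]; color 3: [17].
(χ(G) = 3 ≤ 5.)

Yes, G is 5-colorable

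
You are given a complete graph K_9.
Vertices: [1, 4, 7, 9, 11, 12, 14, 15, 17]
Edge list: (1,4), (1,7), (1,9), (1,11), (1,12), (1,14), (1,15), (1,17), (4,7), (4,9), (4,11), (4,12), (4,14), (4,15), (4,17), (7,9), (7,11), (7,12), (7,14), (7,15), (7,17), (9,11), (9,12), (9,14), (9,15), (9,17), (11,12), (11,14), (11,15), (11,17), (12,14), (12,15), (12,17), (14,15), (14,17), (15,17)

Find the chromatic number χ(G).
Clique number ω(G) = 9 (lower bound: χ ≥ ω).
The clique on [1, 4, 7, 9, 11, 12, 14, 15, 17] has size 9, forcing χ ≥ 9, and the coloring below uses 9 colors, so χ(G) = 9.
A valid 9-coloring: color 1: [7]; color 2: [15]; color 3: [14]; color 4: [4]; color 5: [11]; color 6: [17]; color 7: [1]; color 8: [9]; color 9: [12].

χ(G) = 9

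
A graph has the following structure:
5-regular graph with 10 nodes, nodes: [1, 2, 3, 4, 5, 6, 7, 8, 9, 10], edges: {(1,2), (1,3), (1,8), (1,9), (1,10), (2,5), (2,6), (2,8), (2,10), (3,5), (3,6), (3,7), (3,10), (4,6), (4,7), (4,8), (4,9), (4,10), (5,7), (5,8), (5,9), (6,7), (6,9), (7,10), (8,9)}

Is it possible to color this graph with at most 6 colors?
A valid 6-coloring: color 1: [1, 5, 6]; color 2: [2, 7, 9]; color 3: [8, 10]; color 4: [3, 4].
(χ(G) = 4 ≤ 6.)

Yes, G is 6-colorable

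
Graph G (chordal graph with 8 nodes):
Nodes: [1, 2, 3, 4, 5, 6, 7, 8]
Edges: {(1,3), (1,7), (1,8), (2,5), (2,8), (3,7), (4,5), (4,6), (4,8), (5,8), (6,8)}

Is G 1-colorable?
No, G is not 1-colorable

The clique on vertices [2, 5, 8] has size 3 > 1, so it alone needs 3 colors.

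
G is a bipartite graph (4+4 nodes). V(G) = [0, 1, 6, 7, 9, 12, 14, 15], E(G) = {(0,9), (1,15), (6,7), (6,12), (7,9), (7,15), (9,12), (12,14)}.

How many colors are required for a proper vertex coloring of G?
χ(G) = 2

Clique number ω(G) = 2 (lower bound: χ ≥ ω).
The graph is bipartite (no odd cycle), so 2 colors suffice: χ(G) = 2.
A valid 2-coloring: color 1: [0, 1, 7, 12]; color 2: [6, 9, 14, 15].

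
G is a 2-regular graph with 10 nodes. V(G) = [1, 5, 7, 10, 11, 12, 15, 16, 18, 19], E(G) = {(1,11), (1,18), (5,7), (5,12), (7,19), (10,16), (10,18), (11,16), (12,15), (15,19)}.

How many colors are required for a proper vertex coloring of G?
χ(G) = 3

Clique number ω(G) = 2 (lower bound: χ ≥ ω).
Odd cycle [12, 15, 19, 7, 5] needs 3 colors (χ ≥ 3).
The coloring below uses 3 colors, so χ(G) = 3.
A valid 3-coloring: color 1: [1, 7, 10, 15]; color 2: [5, 16, 18, 19]; color 3: [11, 12].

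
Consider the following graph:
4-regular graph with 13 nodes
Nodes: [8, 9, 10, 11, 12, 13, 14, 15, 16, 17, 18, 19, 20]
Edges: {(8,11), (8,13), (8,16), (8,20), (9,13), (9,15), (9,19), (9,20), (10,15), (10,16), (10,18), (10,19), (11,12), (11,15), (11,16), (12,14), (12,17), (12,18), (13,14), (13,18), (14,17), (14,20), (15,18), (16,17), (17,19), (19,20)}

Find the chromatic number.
χ(G) = 3

Clique number ω(G) = 3 (lower bound: χ ≥ ω).
The clique on [8, 11, 16] has size 3, forcing χ ≥ 3, and the coloring below uses 3 colors, so χ(G) = 3.
A valid 3-coloring: color 1: [8, 12, 15, 19]; color 2: [9, 14, 16, 18]; color 3: [10, 11, 13, 17, 20].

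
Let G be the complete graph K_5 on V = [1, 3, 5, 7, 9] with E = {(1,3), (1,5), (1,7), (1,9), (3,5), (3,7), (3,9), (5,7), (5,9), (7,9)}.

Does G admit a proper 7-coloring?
Yes, G is 7-colorable

A valid 7-coloring: color 1: [1]; color 2: [7]; color 3: [5]; color 4: [9]; color 5: [3].
(χ(G) = 5 ≤ 7.)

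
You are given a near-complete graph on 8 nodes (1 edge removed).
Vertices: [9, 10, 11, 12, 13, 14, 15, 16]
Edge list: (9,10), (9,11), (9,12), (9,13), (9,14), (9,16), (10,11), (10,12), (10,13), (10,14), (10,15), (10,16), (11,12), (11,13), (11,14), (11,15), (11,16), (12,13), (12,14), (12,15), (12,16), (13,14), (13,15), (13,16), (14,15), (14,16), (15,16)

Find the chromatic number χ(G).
χ(G) = 7

Clique number ω(G) = 7 (lower bound: χ ≥ ω).
The clique on [9, 10, 11, 12, 13, 14, 16] has size 7, forcing χ ≥ 7, and the coloring below uses 7 colors, so χ(G) = 7.
A valid 7-coloring: color 1: [16]; color 2: [10]; color 3: [13]; color 4: [12]; color 5: [11]; color 6: [14]; color 7: [9, 15].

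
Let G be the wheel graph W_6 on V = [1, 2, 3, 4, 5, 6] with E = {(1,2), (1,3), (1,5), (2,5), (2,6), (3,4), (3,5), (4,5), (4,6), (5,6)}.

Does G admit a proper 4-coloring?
A valid 4-coloring: color 1: [5]; color 2: [1, 4]; color 3: [3, 6]; color 4: [2].
(χ(G) = 4 ≤ 4.)

Yes, G is 4-colorable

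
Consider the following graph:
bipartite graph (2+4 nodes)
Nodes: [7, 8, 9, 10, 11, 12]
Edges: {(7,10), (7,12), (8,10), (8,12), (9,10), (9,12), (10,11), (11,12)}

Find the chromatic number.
Clique number ω(G) = 2 (lower bound: χ ≥ ω).
The graph is bipartite (no odd cycle), so 2 colors suffice: χ(G) = 2.
A valid 2-coloring: color 1: [10, 12]; color 2: [7, 8, 9, 11].

χ(G) = 2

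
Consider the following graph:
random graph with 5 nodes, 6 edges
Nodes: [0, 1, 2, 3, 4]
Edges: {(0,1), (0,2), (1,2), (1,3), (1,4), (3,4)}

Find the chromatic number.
Clique number ω(G) = 3 (lower bound: χ ≥ ω).
The clique on [0, 1, 2] has size 3, forcing χ ≥ 3, and the coloring below uses 3 colors, so χ(G) = 3.
A valid 3-coloring: color 1: [1]; color 2: [2, 4]; color 3: [0, 3].

χ(G) = 3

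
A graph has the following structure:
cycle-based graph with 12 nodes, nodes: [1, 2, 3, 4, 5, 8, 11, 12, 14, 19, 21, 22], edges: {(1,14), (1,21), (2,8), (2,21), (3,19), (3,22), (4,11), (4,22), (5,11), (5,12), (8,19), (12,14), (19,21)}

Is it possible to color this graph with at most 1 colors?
Edge (1,21) forces its endpoints to differ, so 1 color is not enough.

No, G is not 1-colorable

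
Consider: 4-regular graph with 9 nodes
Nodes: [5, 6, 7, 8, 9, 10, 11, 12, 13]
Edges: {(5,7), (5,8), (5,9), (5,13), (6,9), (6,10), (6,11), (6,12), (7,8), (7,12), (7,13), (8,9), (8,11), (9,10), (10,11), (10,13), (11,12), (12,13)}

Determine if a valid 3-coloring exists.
A valid 3-coloring: color 1: [7, 9, 11]; color 2: [6, 8, 13]; color 3: [5, 10, 12].
(χ(G) = 3 ≤ 3.)

Yes, G is 3-colorable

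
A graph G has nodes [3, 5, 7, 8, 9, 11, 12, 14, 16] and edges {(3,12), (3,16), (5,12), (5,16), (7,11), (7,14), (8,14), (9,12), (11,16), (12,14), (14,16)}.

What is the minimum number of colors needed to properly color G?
χ(G) = 2

Clique number ω(G) = 2 (lower bound: χ ≥ ω).
The graph is bipartite (no odd cycle), so 2 colors suffice: χ(G) = 2.
A valid 2-coloring: color 1: [3, 5, 9, 11, 14]; color 2: [7, 8, 12, 16].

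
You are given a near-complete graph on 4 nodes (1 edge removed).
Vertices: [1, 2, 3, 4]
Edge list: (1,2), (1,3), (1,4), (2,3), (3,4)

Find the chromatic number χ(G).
Clique number ω(G) = 3 (lower bound: χ ≥ ω).
The clique on [1, 2, 3] has size 3, forcing χ ≥ 3, and the coloring below uses 3 colors, so χ(G) = 3.
A valid 3-coloring: color 1: [3]; color 2: [1]; color 3: [2, 4].

χ(G) = 3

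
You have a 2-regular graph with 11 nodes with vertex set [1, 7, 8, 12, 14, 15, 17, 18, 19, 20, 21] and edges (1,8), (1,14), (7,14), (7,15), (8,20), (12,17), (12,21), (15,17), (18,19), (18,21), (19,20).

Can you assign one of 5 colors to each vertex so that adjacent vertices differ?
A valid 5-coloring: color 1: [12, 14, 15, 18, 20]; color 2: [7, 8, 17, 19, 21]; color 3: [1].
(χ(G) = 3 ≤ 5.)

Yes, G is 5-colorable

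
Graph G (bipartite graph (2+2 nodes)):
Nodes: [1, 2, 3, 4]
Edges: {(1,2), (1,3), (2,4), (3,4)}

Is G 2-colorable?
A valid 2-coloring: color 1: [2, 3]; color 2: [1, 4].
(χ(G) = 2 ≤ 2.)

Yes, G is 2-colorable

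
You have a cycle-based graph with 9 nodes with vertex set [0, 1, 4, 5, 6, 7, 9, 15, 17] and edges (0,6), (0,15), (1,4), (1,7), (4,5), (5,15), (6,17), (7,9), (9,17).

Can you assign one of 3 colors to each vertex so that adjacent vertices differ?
A valid 3-coloring: color 1: [0, 1, 5, 9]; color 2: [4, 7, 15, 17]; color 3: [6].
(χ(G) = 3 ≤ 3.)

Yes, G is 3-colorable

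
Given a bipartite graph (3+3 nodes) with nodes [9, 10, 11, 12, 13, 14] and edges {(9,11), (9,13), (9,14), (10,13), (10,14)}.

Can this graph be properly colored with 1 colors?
Edge (9,11) forces its endpoints to differ, so 1 color is not enough.

No, G is not 1-colorable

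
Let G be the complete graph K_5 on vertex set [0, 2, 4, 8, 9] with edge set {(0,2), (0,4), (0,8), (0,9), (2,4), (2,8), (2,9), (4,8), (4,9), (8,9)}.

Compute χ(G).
Clique number ω(G) = 5 (lower bound: χ ≥ ω).
The clique on [0, 2, 4, 8, 9] has size 5, forcing χ ≥ 5, and the coloring below uses 5 colors, so χ(G) = 5.
A valid 5-coloring: color 1: [9]; color 2: [0]; color 3: [4]; color 4: [8]; color 5: [2].

χ(G) = 5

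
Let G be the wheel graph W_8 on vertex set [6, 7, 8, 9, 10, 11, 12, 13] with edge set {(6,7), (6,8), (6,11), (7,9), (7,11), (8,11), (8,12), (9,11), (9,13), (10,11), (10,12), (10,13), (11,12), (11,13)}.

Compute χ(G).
Clique number ω(G) = 3 (lower bound: χ ≥ ω).
Odd cycle [10, 13, 9, 7, 6, 8, 12] needs 3 colors (χ ≥ 3).
Vertex 11 is adjacent to every vertex of [6, 7, 8, 9, 10, 12, 13], which already need 3 colors among themselves, so 11 needs a new color (χ ≥ 4).
The coloring below uses 4 colors, so χ(G) = 4.
A valid 4-coloring: color 1: [11]; color 2: [8, 9, 10]; color 3: [7, 12, 13]; color 4: [6].

χ(G) = 4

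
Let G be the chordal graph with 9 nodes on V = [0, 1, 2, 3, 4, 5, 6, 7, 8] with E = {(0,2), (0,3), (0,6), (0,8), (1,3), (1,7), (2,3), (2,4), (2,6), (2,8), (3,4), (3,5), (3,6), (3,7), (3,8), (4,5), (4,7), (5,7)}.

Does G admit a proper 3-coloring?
The clique on vertices [0, 2, 3, 8] has size 4 > 3, so it alone needs 4 colors.

No, G is not 3-colorable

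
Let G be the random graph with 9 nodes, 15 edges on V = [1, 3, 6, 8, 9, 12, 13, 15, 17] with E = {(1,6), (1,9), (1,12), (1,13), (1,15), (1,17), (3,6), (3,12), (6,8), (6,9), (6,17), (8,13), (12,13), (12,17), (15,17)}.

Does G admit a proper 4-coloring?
Yes, G is 4-colorable

A valid 4-coloring: color 1: [1, 3, 8]; color 2: [6, 12, 15]; color 3: [9, 13, 17].
(χ(G) = 3 ≤ 4.)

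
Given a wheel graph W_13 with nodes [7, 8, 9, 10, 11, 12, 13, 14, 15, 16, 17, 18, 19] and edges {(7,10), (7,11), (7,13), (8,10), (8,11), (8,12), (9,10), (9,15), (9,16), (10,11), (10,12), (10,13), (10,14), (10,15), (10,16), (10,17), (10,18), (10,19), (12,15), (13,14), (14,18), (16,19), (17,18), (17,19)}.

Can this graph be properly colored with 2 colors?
The clique on vertices [7, 10, 11] has size 3 > 2, so it alone needs 3 colors.

No, G is not 2-colorable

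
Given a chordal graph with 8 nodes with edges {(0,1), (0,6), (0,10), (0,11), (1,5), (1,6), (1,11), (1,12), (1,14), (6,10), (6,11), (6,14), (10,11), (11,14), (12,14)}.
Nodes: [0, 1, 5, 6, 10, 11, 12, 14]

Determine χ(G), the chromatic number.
Clique number ω(G) = 4 (lower bound: χ ≥ ω).
The clique on [0, 1, 6, 11] has size 4, forcing χ ≥ 4, and the coloring below uses 4 colors, so χ(G) = 4.
A valid 4-coloring: color 1: [1, 10]; color 2: [5, 11, 12]; color 3: [6]; color 4: [0, 14].

χ(G) = 4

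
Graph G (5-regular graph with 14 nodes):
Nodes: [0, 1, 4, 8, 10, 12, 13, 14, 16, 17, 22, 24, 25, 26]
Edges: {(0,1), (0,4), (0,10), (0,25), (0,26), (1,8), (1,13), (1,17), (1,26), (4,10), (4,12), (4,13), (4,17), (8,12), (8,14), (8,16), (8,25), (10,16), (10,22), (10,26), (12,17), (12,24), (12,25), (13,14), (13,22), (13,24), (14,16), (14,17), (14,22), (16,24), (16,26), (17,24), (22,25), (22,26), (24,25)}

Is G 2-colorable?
The clique on vertices [0, 1, 26] has size 3 > 2, so it alone needs 3 colors.

No, G is not 2-colorable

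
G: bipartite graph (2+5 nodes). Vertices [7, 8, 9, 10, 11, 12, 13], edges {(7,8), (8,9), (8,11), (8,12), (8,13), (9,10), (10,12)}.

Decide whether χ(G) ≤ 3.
A valid 3-coloring: color 1: [8, 10]; color 2: [7, 9, 11, 12, 13].
(χ(G) = 2 ≤ 3.)

Yes, G is 3-colorable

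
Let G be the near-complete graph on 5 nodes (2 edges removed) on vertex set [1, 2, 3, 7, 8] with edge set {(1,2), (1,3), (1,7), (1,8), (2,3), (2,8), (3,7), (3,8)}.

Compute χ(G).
Clique number ω(G) = 4 (lower bound: χ ≥ ω).
The clique on [1, 2, 3, 8] has size 4, forcing χ ≥ 4, and the coloring below uses 4 colors, so χ(G) = 4.
A valid 4-coloring: color 1: [1]; color 2: [3]; color 3: [2, 7]; color 4: [8].

χ(G) = 4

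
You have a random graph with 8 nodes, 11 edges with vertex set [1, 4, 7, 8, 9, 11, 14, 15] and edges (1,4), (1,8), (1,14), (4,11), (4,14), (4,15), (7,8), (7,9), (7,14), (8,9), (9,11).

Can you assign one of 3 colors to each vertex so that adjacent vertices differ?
A valid 3-coloring: color 1: [4, 8]; color 2: [1, 7, 11, 15]; color 3: [9, 14].
(χ(G) = 3 ≤ 3.)

Yes, G is 3-colorable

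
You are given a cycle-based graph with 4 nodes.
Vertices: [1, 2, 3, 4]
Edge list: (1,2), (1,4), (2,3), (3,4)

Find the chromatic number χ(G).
Clique number ω(G) = 2 (lower bound: χ ≥ ω).
The graph is bipartite (no odd cycle), so 2 colors suffice: χ(G) = 2.
A valid 2-coloring: color 1: [2, 4]; color 2: [1, 3].

χ(G) = 2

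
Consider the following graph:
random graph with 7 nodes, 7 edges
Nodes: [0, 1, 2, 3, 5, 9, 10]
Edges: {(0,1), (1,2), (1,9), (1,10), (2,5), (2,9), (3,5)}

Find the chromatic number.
χ(G) = 3

Clique number ω(G) = 3 (lower bound: χ ≥ ω).
The clique on [1, 2, 9] has size 3, forcing χ ≥ 3, and the coloring below uses 3 colors, so χ(G) = 3.
A valid 3-coloring: color 1: [1, 5]; color 2: [0, 2, 3, 10]; color 3: [9].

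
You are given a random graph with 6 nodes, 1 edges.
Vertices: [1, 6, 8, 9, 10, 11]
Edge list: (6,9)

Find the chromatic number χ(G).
Clique number ω(G) = 2 (lower bound: χ ≥ ω).
The graph is bipartite (no odd cycle), so 2 colors suffice: χ(G) = 2.
A valid 2-coloring: color 1: [1, 6, 8, 10, 11]; color 2: [9].

χ(G) = 2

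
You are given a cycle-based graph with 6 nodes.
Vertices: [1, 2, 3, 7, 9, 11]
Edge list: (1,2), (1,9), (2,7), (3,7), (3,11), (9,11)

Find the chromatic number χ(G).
Clique number ω(G) = 2 (lower bound: χ ≥ ω).
The graph is bipartite (no odd cycle), so 2 colors suffice: χ(G) = 2.
A valid 2-coloring: color 1: [1, 7, 11]; color 2: [2, 3, 9].

χ(G) = 2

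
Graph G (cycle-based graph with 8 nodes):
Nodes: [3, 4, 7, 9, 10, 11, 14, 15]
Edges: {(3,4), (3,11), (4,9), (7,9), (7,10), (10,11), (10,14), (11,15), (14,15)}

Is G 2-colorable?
Yes, G is 2-colorable

A valid 2-coloring: color 1: [4, 7, 11, 14]; color 2: [3, 9, 10, 15].
(χ(G) = 2 ≤ 2.)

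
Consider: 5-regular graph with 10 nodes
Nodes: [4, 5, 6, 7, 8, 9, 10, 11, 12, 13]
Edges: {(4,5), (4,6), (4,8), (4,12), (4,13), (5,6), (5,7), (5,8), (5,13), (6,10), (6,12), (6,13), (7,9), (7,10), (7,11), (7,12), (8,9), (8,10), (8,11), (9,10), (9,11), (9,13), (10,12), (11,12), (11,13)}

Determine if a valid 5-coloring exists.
A valid 5-coloring: color 1: [4, 10, 11]; color 2: [7, 8, 13]; color 3: [5, 9, 12]; color 4: [6].
(χ(G) = 4 ≤ 5.)

Yes, G is 5-colorable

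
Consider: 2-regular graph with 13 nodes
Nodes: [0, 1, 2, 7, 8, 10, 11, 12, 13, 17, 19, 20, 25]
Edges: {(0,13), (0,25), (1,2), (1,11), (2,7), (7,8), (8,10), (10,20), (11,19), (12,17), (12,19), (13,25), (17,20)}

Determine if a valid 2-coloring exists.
No, G is not 2-colorable

The clique on vertices [0, 13, 25] has size 3 > 2, so it alone needs 3 colors.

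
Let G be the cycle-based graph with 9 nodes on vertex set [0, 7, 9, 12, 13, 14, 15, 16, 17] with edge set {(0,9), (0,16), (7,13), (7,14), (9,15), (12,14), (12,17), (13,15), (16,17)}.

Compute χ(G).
Clique number ω(G) = 2 (lower bound: χ ≥ ω).
Odd cycle [0, 16, 17, 12, 14, 7, 13, 15, 9] needs 3 colors (χ ≥ 3).
The coloring below uses 3 colors, so χ(G) = 3.
A valid 3-coloring: color 1: [0, 14, 15, 17]; color 2: [7, 9, 12, 16]; color 3: [13].

χ(G) = 3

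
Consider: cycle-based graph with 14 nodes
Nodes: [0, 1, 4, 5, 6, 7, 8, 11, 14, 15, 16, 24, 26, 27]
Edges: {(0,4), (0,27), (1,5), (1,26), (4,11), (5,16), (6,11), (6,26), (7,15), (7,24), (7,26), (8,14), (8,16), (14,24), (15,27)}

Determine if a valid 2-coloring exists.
A valid 2-coloring: color 1: [0, 5, 8, 11, 15, 24, 26]; color 2: [1, 4, 6, 7, 14, 16, 27].
(χ(G) = 2 ≤ 2.)

Yes, G is 2-colorable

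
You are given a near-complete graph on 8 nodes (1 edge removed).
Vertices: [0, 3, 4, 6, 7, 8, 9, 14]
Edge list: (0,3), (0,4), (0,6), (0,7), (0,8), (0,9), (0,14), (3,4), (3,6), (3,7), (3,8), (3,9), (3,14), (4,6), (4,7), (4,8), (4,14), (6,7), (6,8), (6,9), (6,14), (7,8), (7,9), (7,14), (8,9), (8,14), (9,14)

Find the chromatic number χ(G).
Clique number ω(G) = 7 (lower bound: χ ≥ ω).
The clique on [0, 3, 6, 7, 8, 9, 14] has size 7, forcing χ ≥ 7, and the coloring below uses 7 colors, so χ(G) = 7.
A valid 7-coloring: color 1: [0]; color 2: [6]; color 3: [14]; color 4: [3]; color 5: [8]; color 6: [7]; color 7: [4, 9].

χ(G) = 7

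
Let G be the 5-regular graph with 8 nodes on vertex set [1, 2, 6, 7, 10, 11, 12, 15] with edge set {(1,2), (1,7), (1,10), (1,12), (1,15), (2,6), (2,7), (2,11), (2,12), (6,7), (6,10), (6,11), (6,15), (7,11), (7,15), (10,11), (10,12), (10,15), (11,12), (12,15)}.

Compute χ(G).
Clique number ω(G) = 4 (lower bound: χ ≥ ω).
The clique on [1, 10, 12, 15] has size 4, forcing χ ≥ 4, and the coloring below uses 4 colors, so χ(G) = 4.
A valid 4-coloring: color 1: [2, 10]; color 2: [1, 6]; color 3: [11, 15]; color 4: [7, 12].

χ(G) = 4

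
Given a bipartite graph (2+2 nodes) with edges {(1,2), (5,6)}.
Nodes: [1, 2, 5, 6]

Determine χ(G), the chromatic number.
Clique number ω(G) = 2 (lower bound: χ ≥ ω).
The graph is bipartite (no odd cycle), so 2 colors suffice: χ(G) = 2.
A valid 2-coloring: color 1: [1, 6]; color 2: [2, 5].

χ(G) = 2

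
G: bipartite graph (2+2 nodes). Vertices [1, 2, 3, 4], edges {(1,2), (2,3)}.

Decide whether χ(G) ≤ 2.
A valid 2-coloring: color 1: [2, 4]; color 2: [1, 3].
(χ(G) = 2 ≤ 2.)

Yes, G is 2-colorable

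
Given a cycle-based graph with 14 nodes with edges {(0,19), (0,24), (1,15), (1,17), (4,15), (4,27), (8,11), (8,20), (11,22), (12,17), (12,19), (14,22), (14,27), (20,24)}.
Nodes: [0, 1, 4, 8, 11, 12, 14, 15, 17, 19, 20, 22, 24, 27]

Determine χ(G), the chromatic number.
Clique number ω(G) = 2 (lower bound: χ ≥ ω).
The graph is bipartite (no odd cycle), so 2 colors suffice: χ(G) = 2.
A valid 2-coloring: color 1: [8, 15, 17, 19, 22, 24, 27]; color 2: [0, 1, 4, 11, 12, 14, 20].

χ(G) = 2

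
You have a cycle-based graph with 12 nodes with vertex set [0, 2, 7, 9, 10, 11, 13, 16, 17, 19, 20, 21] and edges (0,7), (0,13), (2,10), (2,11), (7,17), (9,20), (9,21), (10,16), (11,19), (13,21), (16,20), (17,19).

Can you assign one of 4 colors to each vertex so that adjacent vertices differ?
A valid 4-coloring: color 1: [0, 10, 11, 17, 20, 21]; color 2: [2, 7, 9, 13, 16, 19].
(χ(G) = 2 ≤ 4.)

Yes, G is 4-colorable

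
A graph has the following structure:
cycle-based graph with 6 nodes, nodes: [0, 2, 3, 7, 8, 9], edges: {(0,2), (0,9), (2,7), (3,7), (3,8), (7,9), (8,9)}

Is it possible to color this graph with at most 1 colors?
Edge (0,9) forces its endpoints to differ, so 1 color is not enough.

No, G is not 1-colorable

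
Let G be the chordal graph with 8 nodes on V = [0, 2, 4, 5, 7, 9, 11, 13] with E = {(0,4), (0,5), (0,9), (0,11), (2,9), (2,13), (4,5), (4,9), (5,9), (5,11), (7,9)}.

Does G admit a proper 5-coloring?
A valid 5-coloring: color 1: [9, 11, 13]; color 2: [2, 5, 7]; color 3: [0]; color 4: [4].
(χ(G) = 4 ≤ 5.)

Yes, G is 5-colorable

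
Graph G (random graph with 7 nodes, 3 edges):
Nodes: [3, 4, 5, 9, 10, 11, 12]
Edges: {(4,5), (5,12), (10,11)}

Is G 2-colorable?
A valid 2-coloring: color 1: [3, 5, 9, 11]; color 2: [4, 10, 12].
(χ(G) = 2 ≤ 2.)

Yes, G is 2-colorable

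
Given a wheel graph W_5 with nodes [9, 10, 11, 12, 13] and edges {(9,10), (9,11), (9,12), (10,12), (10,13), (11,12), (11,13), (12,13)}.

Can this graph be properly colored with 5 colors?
Yes, G is 5-colorable

A valid 5-coloring: color 1: [12]; color 2: [10, 11]; color 3: [9, 13].
(χ(G) = 3 ≤ 5.)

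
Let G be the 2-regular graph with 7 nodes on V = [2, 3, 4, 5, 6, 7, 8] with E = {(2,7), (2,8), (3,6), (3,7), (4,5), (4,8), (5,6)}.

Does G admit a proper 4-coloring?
A valid 4-coloring: color 1: [2, 3, 5]; color 2: [6, 7, 8]; color 3: [4].
(χ(G) = 3 ≤ 4.)

Yes, G is 4-colorable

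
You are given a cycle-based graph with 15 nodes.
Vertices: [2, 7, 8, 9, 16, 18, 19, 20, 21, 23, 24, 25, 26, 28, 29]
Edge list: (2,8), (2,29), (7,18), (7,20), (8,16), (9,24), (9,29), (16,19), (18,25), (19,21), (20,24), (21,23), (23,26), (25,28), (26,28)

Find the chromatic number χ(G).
χ(G) = 3

Clique number ω(G) = 2 (lower bound: χ ≥ ω).
Odd cycle [25, 18, 7, 20, 24, 9, 29, 2, 8, 16, 19, 21, 23, 26, 28] needs 3 colors (χ ≥ 3).
The coloring below uses 3 colors, so χ(G) = 3.
A valid 3-coloring: color 1: [7, 8, 19, 24, 25, 26, 29]; color 2: [2, 9, 16, 18, 20, 21, 28]; color 3: [23].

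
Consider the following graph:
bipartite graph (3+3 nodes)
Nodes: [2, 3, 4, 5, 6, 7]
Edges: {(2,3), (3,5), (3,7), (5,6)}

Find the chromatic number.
χ(G) = 2

Clique number ω(G) = 2 (lower bound: χ ≥ ω).
The graph is bipartite (no odd cycle), so 2 colors suffice: χ(G) = 2.
A valid 2-coloring: color 1: [3, 4, 6]; color 2: [2, 5, 7].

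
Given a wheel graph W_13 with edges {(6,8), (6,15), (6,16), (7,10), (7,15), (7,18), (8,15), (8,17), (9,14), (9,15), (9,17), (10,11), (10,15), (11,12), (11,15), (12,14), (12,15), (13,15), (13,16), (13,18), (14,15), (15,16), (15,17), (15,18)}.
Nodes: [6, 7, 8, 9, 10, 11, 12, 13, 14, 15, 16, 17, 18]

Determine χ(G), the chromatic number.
Clique number ω(G) = 3 (lower bound: χ ≥ ω).
The clique on [6, 8, 15] has size 3, forcing χ ≥ 3, and the coloring below uses 3 colors, so χ(G) = 3.
A valid 3-coloring: color 1: [15]; color 2: [8, 9, 10, 12, 16, 18]; color 3: [6, 7, 11, 13, 14, 17].

χ(G) = 3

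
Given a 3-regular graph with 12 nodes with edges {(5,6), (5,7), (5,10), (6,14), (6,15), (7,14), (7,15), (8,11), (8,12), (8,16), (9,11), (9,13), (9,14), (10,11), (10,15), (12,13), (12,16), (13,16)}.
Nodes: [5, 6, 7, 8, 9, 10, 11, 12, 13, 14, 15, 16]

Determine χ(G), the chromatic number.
Clique number ω(G) = 3 (lower bound: χ ≥ ω).
The clique on [8, 12, 16] has size 3, forcing χ ≥ 3, and the coloring below uses 3 colors, so χ(G) = 3.
A valid 3-coloring: color 1: [5, 11, 12, 14, 15]; color 2: [6, 7, 8, 10, 13]; color 3: [9, 16].

χ(G) = 3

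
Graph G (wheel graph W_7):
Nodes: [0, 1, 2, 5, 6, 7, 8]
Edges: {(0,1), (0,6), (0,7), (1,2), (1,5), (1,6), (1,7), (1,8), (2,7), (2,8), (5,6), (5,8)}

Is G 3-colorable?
Yes, G is 3-colorable

A valid 3-coloring: color 1: [1]; color 2: [6, 7, 8]; color 3: [0, 2, 5].
(χ(G) = 3 ≤ 3.)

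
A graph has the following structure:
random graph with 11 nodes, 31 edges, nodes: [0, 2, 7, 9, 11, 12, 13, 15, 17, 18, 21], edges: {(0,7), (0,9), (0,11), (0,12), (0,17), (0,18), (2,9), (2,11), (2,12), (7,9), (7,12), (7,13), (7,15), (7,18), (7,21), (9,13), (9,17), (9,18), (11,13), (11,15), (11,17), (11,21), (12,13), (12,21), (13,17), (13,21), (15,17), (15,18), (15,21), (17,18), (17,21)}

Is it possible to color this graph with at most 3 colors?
The clique on vertices [0, 9, 17, 18] has size 4 > 3, so it alone needs 4 colors.

No, G is not 3-colorable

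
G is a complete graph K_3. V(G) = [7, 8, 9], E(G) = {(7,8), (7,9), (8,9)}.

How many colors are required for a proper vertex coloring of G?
Clique number ω(G) = 3 (lower bound: χ ≥ ω).
The clique on [7, 8, 9] has size 3, forcing χ ≥ 3, and the coloring below uses 3 colors, so χ(G) = 3.
A valid 3-coloring: color 1: [9]; color 2: [7]; color 3: [8].

χ(G) = 3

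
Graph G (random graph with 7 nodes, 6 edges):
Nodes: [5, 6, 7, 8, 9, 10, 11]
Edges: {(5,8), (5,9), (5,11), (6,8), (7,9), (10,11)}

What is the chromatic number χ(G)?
Clique number ω(G) = 2 (lower bound: χ ≥ ω).
The graph is bipartite (no odd cycle), so 2 colors suffice: χ(G) = 2.
A valid 2-coloring: color 1: [5, 6, 7, 10]; color 2: [8, 9, 11].

χ(G) = 2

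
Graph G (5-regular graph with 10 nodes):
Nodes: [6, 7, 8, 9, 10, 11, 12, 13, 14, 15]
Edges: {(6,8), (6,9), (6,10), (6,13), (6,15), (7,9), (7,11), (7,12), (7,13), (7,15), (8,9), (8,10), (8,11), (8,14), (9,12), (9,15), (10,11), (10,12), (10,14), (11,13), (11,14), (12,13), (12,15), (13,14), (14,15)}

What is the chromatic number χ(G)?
Clique number ω(G) = 4 (lower bound: χ ≥ ω).
The clique on [7, 9, 12, 15] has size 4, forcing χ ≥ 4, and the coloring below uses 4 colors, so χ(G) = 4.
A valid 4-coloring: color 1: [6, 12, 14]; color 2: [7, 10]; color 3: [8, 13, 15]; color 4: [9, 11].

χ(G) = 4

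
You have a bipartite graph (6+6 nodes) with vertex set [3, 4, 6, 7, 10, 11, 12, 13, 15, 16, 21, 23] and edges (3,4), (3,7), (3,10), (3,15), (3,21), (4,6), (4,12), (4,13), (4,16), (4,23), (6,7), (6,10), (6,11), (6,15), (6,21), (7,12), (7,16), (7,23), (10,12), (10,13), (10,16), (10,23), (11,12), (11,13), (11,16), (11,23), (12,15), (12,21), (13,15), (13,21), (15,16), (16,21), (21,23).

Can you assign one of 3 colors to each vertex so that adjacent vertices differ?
Yes, G is 3-colorable

A valid 3-coloring: color 1: [3, 6, 12, 13, 16, 23]; color 2: [4, 7, 10, 11, 15, 21].
(χ(G) = 2 ≤ 3.)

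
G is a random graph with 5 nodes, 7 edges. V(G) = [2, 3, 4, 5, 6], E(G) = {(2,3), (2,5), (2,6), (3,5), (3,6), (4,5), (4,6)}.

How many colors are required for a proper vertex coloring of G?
χ(G) = 3

Clique number ω(G) = 3 (lower bound: χ ≥ ω).
The clique on [2, 3, 5] has size 3, forcing χ ≥ 3, and the coloring below uses 3 colors, so χ(G) = 3.
A valid 3-coloring: color 1: [2, 4]; color 2: [3]; color 3: [5, 6].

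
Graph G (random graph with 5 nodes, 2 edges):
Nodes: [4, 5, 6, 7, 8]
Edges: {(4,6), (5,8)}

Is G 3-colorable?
A valid 3-coloring: color 1: [4, 5, 7]; color 2: [6, 8].
(χ(G) = 2 ≤ 3.)

Yes, G is 3-colorable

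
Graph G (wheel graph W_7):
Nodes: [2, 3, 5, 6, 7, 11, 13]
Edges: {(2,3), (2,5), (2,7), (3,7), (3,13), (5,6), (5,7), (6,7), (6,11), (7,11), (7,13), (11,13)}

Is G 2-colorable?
No, G is not 2-colorable

The clique on vertices [2, 3, 7] has size 3 > 2, so it alone needs 3 colors.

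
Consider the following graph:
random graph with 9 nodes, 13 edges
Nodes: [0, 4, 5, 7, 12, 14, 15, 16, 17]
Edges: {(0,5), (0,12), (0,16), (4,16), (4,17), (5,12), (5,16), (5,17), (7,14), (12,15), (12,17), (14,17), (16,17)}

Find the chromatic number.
χ(G) = 3

Clique number ω(G) = 3 (lower bound: χ ≥ ω).
The clique on [0, 5, 16] has size 3, forcing χ ≥ 3, and the coloring below uses 3 colors, so χ(G) = 3.
A valid 3-coloring: color 1: [0, 7, 15, 17]; color 2: [4, 5, 14]; color 3: [12, 16].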